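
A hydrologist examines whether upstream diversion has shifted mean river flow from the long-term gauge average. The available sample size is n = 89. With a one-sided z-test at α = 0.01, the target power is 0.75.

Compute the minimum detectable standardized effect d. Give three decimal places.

d ≈ 0.318

Need Φ(δ − 2.326) = 0.75, so δ = 2.326 + 0.674 = 3.001.
δ = d·√n ⇒ d = δ/√n = 3.001/√89 = 0.3181.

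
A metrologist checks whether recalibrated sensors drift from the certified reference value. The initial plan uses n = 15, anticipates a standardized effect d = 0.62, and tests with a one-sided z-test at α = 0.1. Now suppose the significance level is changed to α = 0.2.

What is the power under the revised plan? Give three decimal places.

Power ≈ 0.941

δ = d·√n = 0.62 × √15 = 2.4012 (unchanged). New critical value: z_{0.2} = 0.842.
Revised power = Φ(δ − 0.842) = Φ(1.560) = 0.9406.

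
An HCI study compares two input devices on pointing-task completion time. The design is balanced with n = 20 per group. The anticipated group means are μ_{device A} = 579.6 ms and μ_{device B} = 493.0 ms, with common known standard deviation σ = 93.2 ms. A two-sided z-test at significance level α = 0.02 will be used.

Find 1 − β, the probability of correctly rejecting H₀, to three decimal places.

Standardized effect: d = |μ_{device A} − μ_{device B}| / σ = |579.6 − 493.0| / 93.2 = 0.9292
Noncentrality parameter: δ = d·√(n/2) = 0.9292 × √(20/2) = 2.9383
Two-sided α = 0.02 → critical value z_{0.01} = 2.326.
Power = Φ(δ − 2.326) + Φ(−δ − 2.326) = Φ(0.612) + Φ(-5.265) = 0.7297 + 0.0000 = 0.7297.

Power ≈ 0.730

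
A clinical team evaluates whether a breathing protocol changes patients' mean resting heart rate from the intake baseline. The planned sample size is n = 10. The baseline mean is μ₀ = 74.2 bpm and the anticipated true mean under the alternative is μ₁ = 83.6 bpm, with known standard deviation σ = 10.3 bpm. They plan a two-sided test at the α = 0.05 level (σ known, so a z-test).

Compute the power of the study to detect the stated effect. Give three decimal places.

Power ≈ 0.823

Standardized effect: d = |μ₁ − μ₀| / σ = |83.6 − 74.2| / 10.3 = 0.9126
Noncentrality parameter: δ = d·√n = 0.9126 × √10 = 2.8860
Two-sided α = 0.05 → critical value z_{0.025} = 1.960.
Power = Φ(δ − 1.960) + Φ(−δ − 1.960) = Φ(0.926) + Φ(-4.846) = 0.8228 + 0.0000 = 0.8228.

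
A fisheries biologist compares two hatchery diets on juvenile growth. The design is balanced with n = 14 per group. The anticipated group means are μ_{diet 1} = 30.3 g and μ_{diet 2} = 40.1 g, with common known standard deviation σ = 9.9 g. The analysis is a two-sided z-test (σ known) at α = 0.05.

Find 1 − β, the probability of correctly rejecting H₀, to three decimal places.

Standardized effect: d = |μ_{diet 1} − μ_{diet 2}| / σ = |30.3 − 40.1| / 9.9 = 0.9899
Noncentrality parameter: δ = d·√(n/2) = 0.9899 × √(14/2) = 2.6190
Critical value for a two-sided test at α = 0.05: z_{α/2} = 1.960.
Power = Φ(δ − 1.960) + Φ(−δ − 1.960) = Φ(0.659) + Φ(-4.579) = 0.7451 + 0.0000 = 0.7451.

Power ≈ 0.745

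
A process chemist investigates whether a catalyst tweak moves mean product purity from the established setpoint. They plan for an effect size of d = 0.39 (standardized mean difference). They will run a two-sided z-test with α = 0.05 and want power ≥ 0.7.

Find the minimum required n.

n = 41

Set Φ(δ − 1.960) = 0.7; then δ − 1.960 = Φ⁻¹(0.7) = 0.524, giving δ = 2.484.
(The Φ(−δ − z_{α/2}) term is vanishingly small for δ > 0 and is dropped in the standard sample-size formula.)
δ = d·√n ⇒ n = (δ/d)² = (2.484 / 0.39)² = 40.58.
Rounding up, n = 41.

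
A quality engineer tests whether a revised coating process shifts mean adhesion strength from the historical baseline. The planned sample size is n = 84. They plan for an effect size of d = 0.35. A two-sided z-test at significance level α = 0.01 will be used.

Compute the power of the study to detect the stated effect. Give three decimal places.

Noncentrality parameter: δ = d·√n = 0.35 × √84 = 3.2078
Critical value for a two-sided test at α = 0.01: z_{α/2} = 2.576.
Power = Φ(δ − 2.576) + Φ(−δ − 2.576) = Φ(0.632) + Φ(-5.784) = 0.7363 + 0.0000 = 0.7363.

Power ≈ 0.736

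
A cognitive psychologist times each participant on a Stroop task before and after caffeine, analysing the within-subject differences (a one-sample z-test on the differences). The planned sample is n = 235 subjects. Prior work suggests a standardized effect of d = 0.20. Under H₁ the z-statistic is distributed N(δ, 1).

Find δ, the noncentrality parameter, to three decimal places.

δ ≈ 3.066

The noncentrality parameter scales effect size by the design's sample-size factor: δ = d·√n = 0.20 × √235 = 3.0659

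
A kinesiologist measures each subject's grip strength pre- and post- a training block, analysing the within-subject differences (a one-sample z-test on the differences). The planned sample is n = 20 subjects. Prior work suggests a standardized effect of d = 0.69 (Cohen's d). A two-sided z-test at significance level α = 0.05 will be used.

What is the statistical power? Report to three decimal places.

Power ≈ 0.870

Noncentrality parameter: δ = d·√n = 0.69 × √20 = 3.0858
Two-sided α = 0.05 → critical value z_{0.025} = 1.960.
Power = Φ(δ − 1.960) + Φ(−δ − 1.960) = Φ(1.126) + Φ(-5.046) = 0.8699 + 0.0000 = 0.8699.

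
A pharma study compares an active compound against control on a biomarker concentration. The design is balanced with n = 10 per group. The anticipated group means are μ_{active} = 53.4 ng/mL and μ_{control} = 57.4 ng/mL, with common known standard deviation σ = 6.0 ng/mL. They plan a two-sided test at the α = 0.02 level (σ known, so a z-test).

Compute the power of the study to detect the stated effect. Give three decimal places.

Power ≈ 0.202

Standardized effect: d = |μ_{active} − μ_{control}| / σ = |53.4 − 57.4| / 6.0 = 0.6667
Noncentrality parameter: δ = d·√(n/2) = 0.6667 × √(10/2) = 1.4907
Two-sided α = 0.02 → critical value z_{0.01} = 2.326.
Power = Φ(δ − 2.326) + Φ(−δ − 2.326) = Φ(-0.836) + Φ(-3.817) = 0.2017 + 0.0001 = 0.2017.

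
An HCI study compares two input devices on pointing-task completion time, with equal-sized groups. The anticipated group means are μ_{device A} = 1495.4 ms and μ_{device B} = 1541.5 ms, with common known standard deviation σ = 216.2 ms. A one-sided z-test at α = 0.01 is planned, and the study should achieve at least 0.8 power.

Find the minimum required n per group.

n = 442 per group

Standardized effect: d = |μ_{device A} − μ_{device B}| / σ = |1495.4 − 1541.5| / 216.2 = 0.2132
For power 0.8 need Φ(δ − z_{0.01}) = 0.8, so δ = z_{0.01} + z_{0.20} = 2.326 + 0.842 = 3.168.
δ = d·√(n/2) ⇒ n = 2(δ/d)² = 2 × (3.168 / 0.2132)² = 441.47.
Round up to the next whole unit.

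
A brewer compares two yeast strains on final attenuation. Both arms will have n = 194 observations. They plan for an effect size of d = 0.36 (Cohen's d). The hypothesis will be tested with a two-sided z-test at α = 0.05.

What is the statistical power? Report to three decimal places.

Noncentrality parameter: δ = d·√(n/2) = 0.36 × √(194/2) = 3.5456
Critical value for a two-sided test at α = 0.05: z_{α/2} = 1.960.
Power = Φ(δ − 1.960) + Φ(−δ − 1.960) = Φ(1.586) + Φ(-5.506) = 0.9436 + 0.0000 = 0.9436.

Power ≈ 0.944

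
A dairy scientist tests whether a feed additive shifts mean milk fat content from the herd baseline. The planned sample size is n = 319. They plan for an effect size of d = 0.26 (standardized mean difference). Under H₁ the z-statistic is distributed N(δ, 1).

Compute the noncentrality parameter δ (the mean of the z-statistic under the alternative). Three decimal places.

δ ≈ 4.644

δ = d·√n = 0.26 × √319 = 4.6437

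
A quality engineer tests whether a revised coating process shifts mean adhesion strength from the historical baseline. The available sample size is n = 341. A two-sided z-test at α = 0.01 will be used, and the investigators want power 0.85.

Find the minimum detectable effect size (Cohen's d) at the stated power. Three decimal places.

Need Φ(δ − 2.576) = 0.85, so δ = 2.576 + 1.036 = 3.612.
(The second rejection-region term Φ(−δ − z_{α/2}) is negligible and dropped.)
δ = d·√n ⇒ d = δ/√n = 3.612/√341 = 0.1956.

d ≈ 0.196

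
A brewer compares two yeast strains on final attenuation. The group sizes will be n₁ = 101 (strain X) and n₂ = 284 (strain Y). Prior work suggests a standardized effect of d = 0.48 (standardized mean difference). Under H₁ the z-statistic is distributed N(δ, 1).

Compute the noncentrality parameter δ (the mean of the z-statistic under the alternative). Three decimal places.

The noncentrality parameter scales effect size by the design's sample-size factor: δ = d / √(1/n₁ + 1/n₂) = 0.48 / √(1/101 + 1/284) = 4.1432

δ ≈ 4.143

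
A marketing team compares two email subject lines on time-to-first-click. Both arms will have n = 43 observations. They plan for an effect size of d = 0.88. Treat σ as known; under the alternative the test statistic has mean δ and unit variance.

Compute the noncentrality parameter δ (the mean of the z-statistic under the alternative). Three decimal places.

The noncentrality parameter scales effect size by the design's sample-size factor: δ = d·√(n/2) = 0.88 × √(43/2) = 4.0804

δ ≈ 4.080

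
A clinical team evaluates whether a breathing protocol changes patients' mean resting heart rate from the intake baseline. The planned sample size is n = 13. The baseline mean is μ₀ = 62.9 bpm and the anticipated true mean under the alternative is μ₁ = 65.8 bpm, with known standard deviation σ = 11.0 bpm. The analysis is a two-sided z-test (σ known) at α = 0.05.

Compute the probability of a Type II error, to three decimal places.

β ≈ 0.842

Standardized effect: d = |μ₁ − μ₀| / σ = |65.8 − 62.9| / 11.0 = 0.2636
Noncentrality parameter: δ = d·√n = 0.2636 × √13 = 0.9506
Two-sided α = 0.05 → critical value z_{0.025} = 1.960.
Power = Φ(δ − 1.960) + Φ(−δ − 1.960) = Φ(-1.009) + Φ(-2.911) = 0.1564 + 0.0018 = 0.1582.
Type II error: β = 1 − power = 1 − 0.1582 = 0.8418.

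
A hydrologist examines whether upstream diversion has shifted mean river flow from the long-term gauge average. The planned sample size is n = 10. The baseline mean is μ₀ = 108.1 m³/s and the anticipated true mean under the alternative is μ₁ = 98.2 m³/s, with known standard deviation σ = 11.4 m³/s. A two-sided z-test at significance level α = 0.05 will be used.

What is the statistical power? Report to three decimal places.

Standardized effect: d = |μ₁ − μ₀| / σ = |98.2 − 108.1| / 11.4 = 0.8684
Noncentrality parameter: δ = d·√n = 0.8684 × √10 = 2.7462
Critical value for a two-sided test at α = 0.05: z_{α/2} = 1.960.
Power = Φ(δ − 1.960) + Φ(−δ − 1.960) = Φ(0.786) + Φ(-4.706) = 0.7841 + 0.0000 = 0.7841.

Power ≈ 0.784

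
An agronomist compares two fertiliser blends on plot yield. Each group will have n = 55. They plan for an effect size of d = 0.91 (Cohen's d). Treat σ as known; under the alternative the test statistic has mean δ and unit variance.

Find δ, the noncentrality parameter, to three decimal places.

δ ≈ 4.772

The noncentrality parameter scales effect size by the design's sample-size factor: δ = d·√(n/2) = 0.91 × √(55/2) = 4.7721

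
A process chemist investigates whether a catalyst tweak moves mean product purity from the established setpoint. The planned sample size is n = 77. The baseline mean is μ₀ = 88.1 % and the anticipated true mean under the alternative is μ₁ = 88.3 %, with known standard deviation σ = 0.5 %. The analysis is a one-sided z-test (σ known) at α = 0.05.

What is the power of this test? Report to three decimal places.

Power ≈ 0.969

Standardized effect: d = |μ₁ − μ₀| / σ = |88.3 − 88.1| / 0.5 = 0.4000
Noncentrality parameter: λ = d·√n = 0.4000 × √77 = 3.5100
Critical value for a one-sided test at α = 0.05: z_α = 1.645.
Power = P(Z > 1.645 − λ) = Φ(1.865) = 0.9689.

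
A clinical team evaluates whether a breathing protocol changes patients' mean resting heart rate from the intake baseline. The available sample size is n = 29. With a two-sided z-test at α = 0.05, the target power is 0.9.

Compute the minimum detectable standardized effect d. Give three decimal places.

Required noncentrality: δ = z_{0.025} + z_{0.10} = 1.960 + 1.282 = 3.242.
(The second rejection-region term Φ(−δ − z_{α/2}) is negligible and dropped.)
δ = d·√n ⇒ d = δ/√n = 3.242/√29 = 0.6019.

d ≈ 0.602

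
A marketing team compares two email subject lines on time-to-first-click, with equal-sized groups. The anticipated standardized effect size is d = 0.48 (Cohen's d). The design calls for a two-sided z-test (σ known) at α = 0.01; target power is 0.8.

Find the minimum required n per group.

Set Φ(δ − 2.576) = 0.8; then δ − 2.576 = Φ⁻¹(0.8) = 0.842, giving δ = 3.417.
(Ignoring the negligible lower-tail rejection probability gives the usual closed-form inversion.)
δ = d·√(n/2) ⇒ n = 2(δ/d)² = 2 × (3.417 / 0.48)² = 101.38.
Rounding up, n = 102 per group.

n = 102 per group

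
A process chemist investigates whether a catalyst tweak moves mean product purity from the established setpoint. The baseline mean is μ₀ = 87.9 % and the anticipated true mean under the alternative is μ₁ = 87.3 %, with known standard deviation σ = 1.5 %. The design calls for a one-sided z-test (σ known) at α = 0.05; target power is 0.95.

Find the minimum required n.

Standardized effect: d = |μ₁ − μ₀| / σ = |87.3 − 87.9| / 1.5 = 0.4000
For power 0.95 need Φ(δ − z_{0.05}) = 0.95, so δ = z_{0.05} + z_{0.05} = 1.645 + 1.645 = 3.290.
δ = d·√n ⇒ n = (δ/d)² = (3.290 / 0.4000)² = 67.64.
Round up to the next whole unit.

n = 68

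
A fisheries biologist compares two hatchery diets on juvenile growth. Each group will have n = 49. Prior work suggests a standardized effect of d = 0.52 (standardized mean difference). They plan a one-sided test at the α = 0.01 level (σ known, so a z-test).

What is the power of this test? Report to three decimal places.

Power ≈ 0.598

Noncentrality parameter: δ = d·√(n/2) = 0.52 × √(49/2) = 2.5739
Critical value for a one-sided test at α = 0.01: z_α = 2.326.
Power = P(Z > 2.326 − δ) = Φ(0.248) = 0.5977.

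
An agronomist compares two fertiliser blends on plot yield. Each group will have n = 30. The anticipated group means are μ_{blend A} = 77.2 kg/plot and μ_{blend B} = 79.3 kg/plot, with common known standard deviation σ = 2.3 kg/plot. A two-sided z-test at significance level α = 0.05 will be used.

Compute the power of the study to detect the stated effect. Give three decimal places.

Power ≈ 0.943

Standardized effect: d = |μ_{blend A} − μ_{blend B}| / σ = |77.2 − 79.3| / 2.3 = 0.9130
Noncentrality parameter: δ = d·√(n/2) = 0.9130 × √(30/2) = 3.5362
Critical value for a two-sided test at α = 0.05: z_{α/2} = 1.960.
Power = Φ(δ − 1.960) + Φ(−δ − 1.960) = Φ(1.576) + Φ(-5.496) = 0.9425 + 0.0000 = 0.9425.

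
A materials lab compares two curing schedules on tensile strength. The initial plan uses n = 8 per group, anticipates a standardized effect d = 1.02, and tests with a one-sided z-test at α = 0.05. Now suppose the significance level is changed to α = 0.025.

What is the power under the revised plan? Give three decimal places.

δ = d·√(n/2) = 1.02 × √(8/2) = 2.0400 (unchanged). New critical value: z_{0.025} = 1.960.
Revised power = Φ(δ − 1.960) = Φ(0.080) = 0.5319.

Power ≈ 0.532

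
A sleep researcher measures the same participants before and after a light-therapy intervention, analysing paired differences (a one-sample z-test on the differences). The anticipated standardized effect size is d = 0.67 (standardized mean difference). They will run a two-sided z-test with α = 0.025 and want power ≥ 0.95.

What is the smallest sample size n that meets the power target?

Set Φ(δ − 2.241) = 0.95; then δ − 2.241 = Φ⁻¹(0.95) = 1.645, giving δ = 3.886.
(The Φ(−δ − z_{α/2}) term is vanishingly small for δ > 0 and is dropped in the standard sample-size formula.)
δ = d·√n ⇒ n = (δ/d)² = (3.886 / 0.67)² = 33.64.
Rounding up, n = 34.

n = 34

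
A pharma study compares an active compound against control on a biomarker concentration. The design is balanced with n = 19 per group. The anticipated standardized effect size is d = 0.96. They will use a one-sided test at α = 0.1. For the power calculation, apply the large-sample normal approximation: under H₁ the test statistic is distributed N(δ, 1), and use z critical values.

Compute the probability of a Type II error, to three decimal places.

Noncentrality parameter: δ = d·√(n/2) = 0.96 × √(19/2) = 2.9589
One-sided α = 0.1 → critical value z_{0.1} = 1.282.
Power = P(Z > 1.282 − δ) = Φ(1.677) = 0.9533.
Type II error: β = 1 − power = 1 − 0.9533 = 0.0467.

β ≈ 0.047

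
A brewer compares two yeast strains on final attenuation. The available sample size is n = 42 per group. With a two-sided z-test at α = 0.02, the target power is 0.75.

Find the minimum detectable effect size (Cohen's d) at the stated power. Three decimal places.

d ≈ 0.655

Need Φ(δ − 2.326) = 0.75, so δ = 2.326 + 0.674 = 3.001.
(Lower-tail contribution to power is negligible for δ > 0.)
δ = d·√(n/2) ⇒ d = δ/√(n/2) = 3.001/√(42/2) = 0.6548.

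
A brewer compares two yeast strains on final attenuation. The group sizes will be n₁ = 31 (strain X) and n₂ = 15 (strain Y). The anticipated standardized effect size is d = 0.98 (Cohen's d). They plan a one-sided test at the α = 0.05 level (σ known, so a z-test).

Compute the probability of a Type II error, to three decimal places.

β ≈ 0.071

Noncentrality parameter: δ = d / √(1/n₁ + 1/n₂) = 0.98 / √(1/31 + 1/15) = 3.1158
One-sided α = 0.05 → critical value z_{0.05} = 1.645.
Power = P(Z > 1.645 − δ) = Φ(1.471) = 0.9294.
Type II error: β = 1 − power = 1 − 0.9294 = 0.0706.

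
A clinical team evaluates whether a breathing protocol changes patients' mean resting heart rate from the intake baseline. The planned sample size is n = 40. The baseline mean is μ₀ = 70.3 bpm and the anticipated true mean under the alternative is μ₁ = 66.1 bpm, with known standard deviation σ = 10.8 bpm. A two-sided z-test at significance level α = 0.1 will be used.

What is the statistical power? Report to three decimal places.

Power ≈ 0.792

Standardized effect: d = |μ₁ − μ₀| / σ = |66.1 − 70.3| / 10.8 = 0.3889
Noncentrality parameter: δ = d·√n = 0.3889 × √40 = 2.4595
Critical value for a two-sided test at α = 0.1: z_{α/2} = 1.645.
Power = Φ(δ − 1.645) + Φ(−δ − 1.645) = Φ(0.815) + Φ(-4.104) = 0.7924 + 0.0000 = 0.7924.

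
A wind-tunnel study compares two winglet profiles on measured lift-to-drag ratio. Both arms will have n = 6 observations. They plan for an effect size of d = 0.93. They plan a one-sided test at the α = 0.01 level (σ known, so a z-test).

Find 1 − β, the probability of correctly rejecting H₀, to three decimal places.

Power ≈ 0.237

Noncentrality parameter: δ = d·√(n/2) = 0.93 × √(6/2) = 1.6108
One-sided α = 0.01 → critical value z_{0.01} = 2.326.
Power = P(Z > 2.326 − δ) = Φ(-0.716) = 0.2371.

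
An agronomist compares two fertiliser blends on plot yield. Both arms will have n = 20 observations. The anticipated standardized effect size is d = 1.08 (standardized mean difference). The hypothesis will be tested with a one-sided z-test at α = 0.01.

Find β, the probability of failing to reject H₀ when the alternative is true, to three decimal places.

β ≈ 0.138

Noncentrality parameter: δ = d·√(n/2) = 1.08 × √(20/2) = 3.4153
Critical value for a one-sided test at α = 0.01: z_α = 2.326.
Power = Φ(δ − 2.326) = Φ(1.089) = 0.8619.
Type II error: β = 1 − power = 1 − 0.8619 = 0.1381.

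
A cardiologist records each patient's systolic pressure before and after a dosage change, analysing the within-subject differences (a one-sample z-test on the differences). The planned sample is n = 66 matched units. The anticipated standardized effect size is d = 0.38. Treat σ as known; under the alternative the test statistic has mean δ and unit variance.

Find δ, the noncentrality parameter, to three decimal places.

δ = d·√n = 0.38 × √66 = 3.0871

δ ≈ 3.087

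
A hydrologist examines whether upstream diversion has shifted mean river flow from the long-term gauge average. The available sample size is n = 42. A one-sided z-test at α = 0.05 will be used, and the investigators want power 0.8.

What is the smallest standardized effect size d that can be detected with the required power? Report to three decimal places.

d ≈ 0.384

Need Φ(δ − 1.645) = 0.8, so δ = 1.645 + 0.842 = 2.486.
δ = d·√n ⇒ d = δ/√n = 2.486/√42 = 0.3837.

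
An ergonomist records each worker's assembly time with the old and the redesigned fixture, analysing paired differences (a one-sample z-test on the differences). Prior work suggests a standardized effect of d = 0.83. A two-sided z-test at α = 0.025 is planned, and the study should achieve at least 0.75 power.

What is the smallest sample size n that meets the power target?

n = 13

Set Φ(δ − 2.241) = 0.75; then δ − 2.241 = Φ⁻¹(0.75) = 0.674, giving δ = 2.916.
(Ignoring the negligible lower-tail rejection probability gives the usual closed-form inversion.)
δ = d·√n ⇒ n = (δ/d)² = (2.916 / 0.83)² = 12.34.
Rounding up, n = 13.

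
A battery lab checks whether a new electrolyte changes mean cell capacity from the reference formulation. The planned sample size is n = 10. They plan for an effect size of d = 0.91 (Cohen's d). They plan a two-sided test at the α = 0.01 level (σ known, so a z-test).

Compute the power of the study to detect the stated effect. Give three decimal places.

Noncentrality parameter: δ = d·√n = 0.91 × √10 = 2.8777
Two-sided α = 0.01 → critical value z_{0.005} = 2.576.
Power = Φ(δ − 2.576) + Φ(−δ − 2.576) = Φ(0.302) + Φ(-5.454) = 0.6186 + 0.0000 = 0.6186.

Power ≈ 0.619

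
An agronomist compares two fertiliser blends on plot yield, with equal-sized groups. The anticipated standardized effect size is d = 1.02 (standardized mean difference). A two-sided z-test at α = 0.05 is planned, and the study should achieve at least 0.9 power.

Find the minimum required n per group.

Set Φ(δ − 1.960) = 0.9; then δ − 1.960 = Φ⁻¹(0.9) = 1.282, giving δ = 3.242.
(Ignoring the negligible lower-tail rejection probability gives the usual closed-form inversion.)
δ = d·√(n/2) ⇒ n = 2(δ/d)² = 2 × (3.242 / 1.02)² = 20.20.
Rounding up, n = 21 per group.

n = 21 per group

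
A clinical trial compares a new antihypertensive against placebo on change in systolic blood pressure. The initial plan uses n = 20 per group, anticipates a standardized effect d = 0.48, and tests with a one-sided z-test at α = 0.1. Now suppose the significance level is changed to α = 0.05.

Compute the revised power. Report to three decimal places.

δ = d·√(n/2) = 0.48 × √(20/2) = 1.5179 (unchanged). New critical value: z_{0.05} = 1.645.
Revised power = P(Z > 1.645 − δ) = Φ(-0.127) = 0.4495.

Power ≈ 0.449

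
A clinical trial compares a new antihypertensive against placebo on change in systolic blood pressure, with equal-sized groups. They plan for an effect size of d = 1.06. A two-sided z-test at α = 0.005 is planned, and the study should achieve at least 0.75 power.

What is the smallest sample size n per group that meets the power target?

n = 22 per group

For power 0.75 need Φ(δ − z_{0.0025}) = 0.75, so δ = z_{0.0025} + z_{0.25} = 2.807 + 0.674 = 3.482.
(Ignoring the negligible lower-tail rejection probability gives the usual closed-form inversion.)
δ = d·√(n/2) ⇒ n = 2(δ/d)² = 2 × (3.482 / 1.06)² = 21.58.
Rounding up, n = 22 per group.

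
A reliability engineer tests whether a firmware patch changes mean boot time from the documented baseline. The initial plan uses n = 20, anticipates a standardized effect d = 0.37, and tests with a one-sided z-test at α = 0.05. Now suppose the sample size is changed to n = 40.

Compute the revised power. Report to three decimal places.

Power ≈ 0.757

With n = 40: δ = d·√n = 0.37 × √40 = 2.3401. Critical value z_{0.05} = 1.645.
Revised power = Φ(δ − 1.645) = Φ(0.695) = 0.7565.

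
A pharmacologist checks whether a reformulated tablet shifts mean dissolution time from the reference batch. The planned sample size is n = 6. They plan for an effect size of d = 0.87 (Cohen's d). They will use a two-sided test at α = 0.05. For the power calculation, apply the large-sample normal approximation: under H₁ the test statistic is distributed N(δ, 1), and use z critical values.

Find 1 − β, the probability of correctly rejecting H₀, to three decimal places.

Noncentrality parameter: δ = d·√n = 0.87 × √6 = 2.1311
Critical value for a two-sided test at α = 0.05: z_{α/2} = 1.960.
Power = Φ(δ − 1.960) + Φ(−δ − 1.960) = Φ(0.171) + Φ(-4.091) = 0.5679 + 0.0000 = 0.5679.

Power ≈ 0.568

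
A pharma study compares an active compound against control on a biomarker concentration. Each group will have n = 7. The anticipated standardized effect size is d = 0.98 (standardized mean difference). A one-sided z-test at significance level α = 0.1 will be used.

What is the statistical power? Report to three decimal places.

Noncentrality parameter: δ = d·√(n/2) = 0.98 × √(7/2) = 1.8334
Critical value for a one-sided test at α = 0.1: z_α = 1.282.
Power = Φ(δ − 1.282) = Φ(0.552) = 0.7095.

Power ≈ 0.709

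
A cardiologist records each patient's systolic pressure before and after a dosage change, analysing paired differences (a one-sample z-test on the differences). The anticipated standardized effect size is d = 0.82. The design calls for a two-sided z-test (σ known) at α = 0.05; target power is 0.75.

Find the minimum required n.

For power 0.75 need Φ(δ − z_{0.025}) = 0.75, so δ = z_{0.025} + z_{0.25} = 1.960 + 0.674 = 2.634.
(For δ > 0 the lower-tail rejection region contributes negligibly to power, so the one-term inversion is standard.)
δ = d·√n ⇒ n = (δ/d)² = (2.634 / 0.82)² = 10.32.
Round up to the next whole unit.

n = 11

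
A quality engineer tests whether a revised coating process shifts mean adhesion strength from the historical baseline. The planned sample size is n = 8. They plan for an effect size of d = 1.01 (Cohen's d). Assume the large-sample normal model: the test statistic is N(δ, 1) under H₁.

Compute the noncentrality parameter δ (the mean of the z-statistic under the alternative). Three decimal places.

δ ≈ 2.857

δ = d·√n = 1.01 × √8 = 2.8567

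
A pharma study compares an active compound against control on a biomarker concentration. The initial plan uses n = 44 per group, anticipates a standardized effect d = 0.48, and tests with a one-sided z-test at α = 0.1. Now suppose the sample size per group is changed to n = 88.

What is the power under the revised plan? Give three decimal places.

With n = 88 per group: δ = d·√(n/2) = 0.48 × √(88/2) = 3.1840. Critical value z_{0.1} = 1.282.
Revised power = Φ(δ − 1.282) = Φ(1.902) = 0.9714.

Power ≈ 0.971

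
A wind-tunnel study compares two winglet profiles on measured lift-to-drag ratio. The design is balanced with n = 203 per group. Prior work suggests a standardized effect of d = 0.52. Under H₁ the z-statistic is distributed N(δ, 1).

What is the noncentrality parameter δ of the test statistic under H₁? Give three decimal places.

The noncentrality parameter scales effect size by the design's sample-size factor: δ = d·√(n/2) = 0.52 × √(203/2) = 5.2389

δ ≈ 5.239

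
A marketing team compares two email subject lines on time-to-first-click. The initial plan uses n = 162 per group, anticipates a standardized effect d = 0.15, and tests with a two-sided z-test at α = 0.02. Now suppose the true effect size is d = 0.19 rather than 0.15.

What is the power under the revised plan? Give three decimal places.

With d = 0.19: δ = d·√(n/2) = 0.19 × √(162/2) = 1.7100. Critical value z_{0.01} = 2.326.
Revised power = Φ(δ − 2.326) + Φ(−δ − 2.326) = Φ(-0.616) + Φ(-4.036) = 0.2688 + 0.0000 = 0.2689.

Power ≈ 0.269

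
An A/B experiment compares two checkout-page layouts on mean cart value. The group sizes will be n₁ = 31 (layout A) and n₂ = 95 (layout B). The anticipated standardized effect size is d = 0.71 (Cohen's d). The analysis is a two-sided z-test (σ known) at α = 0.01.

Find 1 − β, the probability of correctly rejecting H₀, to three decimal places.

Power ≈ 0.804

Noncentrality parameter: δ = d / √(1/n₁ + 1/n₂) = 0.71 / √(1/31 + 1/95) = 3.4325
Two-sided α = 0.01 → critical value z_{0.005} = 2.576.
Power = Φ(δ − 2.576) + Φ(−δ − 2.576) = Φ(0.857) + Φ(-6.008) = 0.8042 + 0.0000 = 0.8042.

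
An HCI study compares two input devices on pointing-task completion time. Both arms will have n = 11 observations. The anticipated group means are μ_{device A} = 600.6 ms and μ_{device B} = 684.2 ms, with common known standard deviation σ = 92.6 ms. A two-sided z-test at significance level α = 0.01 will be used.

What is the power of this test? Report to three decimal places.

Standardized effect: d = |μ_{device A} − μ_{device B}| / σ = |600.6 − 684.2| / 92.6 = 0.9028
Noncentrality parameter: δ = d·√(n/2) = 0.9028 × √(11/2) = 2.1173
Two-sided α = 0.01 → critical value z_{0.005} = 2.576.
Power = Φ(δ − 2.576) + Φ(−δ − 2.576) = Φ(-0.459) + Φ(-4.693) = 0.3233 + 0.0000 = 0.3233.

Power ≈ 0.323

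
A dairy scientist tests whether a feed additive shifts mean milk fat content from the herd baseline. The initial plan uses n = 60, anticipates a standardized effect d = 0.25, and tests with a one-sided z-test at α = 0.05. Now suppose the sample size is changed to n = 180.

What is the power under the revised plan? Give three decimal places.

With n = 180: δ = d·√n = 0.25 × √180 = 3.3541. Critical value z_{0.05} = 1.645.
Revised power = P(Z > 1.645 − δ) = Φ(1.709) = 0.9563.

Power ≈ 0.956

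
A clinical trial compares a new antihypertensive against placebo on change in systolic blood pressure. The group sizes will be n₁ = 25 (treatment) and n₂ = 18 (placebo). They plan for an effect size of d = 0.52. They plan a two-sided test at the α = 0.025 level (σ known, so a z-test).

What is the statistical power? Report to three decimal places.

Noncentrality parameter: δ = d / √(1/n₁ + 1/n₂) = 0.52 / √(1/25 + 1/18) = 1.6822
Two-sided α = 0.025 → critical value z_{0.0125} = 2.241.
Power = Φ(δ − 2.241) + Φ(−δ − 2.241) = Φ(-0.559) + Φ(-3.924) = 0.2880 + 0.0000 = 0.2881.

Power ≈ 0.288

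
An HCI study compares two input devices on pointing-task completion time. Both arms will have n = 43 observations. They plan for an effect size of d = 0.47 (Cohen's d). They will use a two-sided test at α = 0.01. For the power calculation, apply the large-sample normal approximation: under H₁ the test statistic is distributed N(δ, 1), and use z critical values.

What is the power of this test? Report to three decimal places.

Power ≈ 0.346

Noncentrality parameter: δ = d·√(n/2) = 0.47 × √(43/2) = 2.1793
Two-sided α = 0.01 → critical value z_{0.005} = 2.576.
Power = Φ(δ − 2.576) + Φ(−δ − 2.576) = Φ(-0.397) + Φ(-4.755) = 0.3459 + 0.0000 = 0.3459.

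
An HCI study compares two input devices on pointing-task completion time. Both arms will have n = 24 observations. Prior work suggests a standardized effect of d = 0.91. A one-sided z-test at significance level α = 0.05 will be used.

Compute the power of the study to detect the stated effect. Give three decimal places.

Power ≈ 0.934

Noncentrality parameter: δ = d·√(n/2) = 0.91 × √(24/2) = 3.1523
Critical value for a one-sided test at α = 0.05: z_α = 1.645.
Power = Φ(δ − 1.645) = Φ(1.507) = 0.9342.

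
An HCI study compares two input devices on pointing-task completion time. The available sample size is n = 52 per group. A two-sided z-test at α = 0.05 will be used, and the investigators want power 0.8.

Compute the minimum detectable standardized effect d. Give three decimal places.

d ≈ 0.549

Required noncentrality: δ = z_{0.025} + z_{0.20} = 1.960 + 0.842 = 2.802.
(Lower-tail contribution to power is negligible for δ > 0.)
δ = d·√(n/2) ⇒ d = δ/√(n/2) = 2.802/√(52/2) = 0.5494.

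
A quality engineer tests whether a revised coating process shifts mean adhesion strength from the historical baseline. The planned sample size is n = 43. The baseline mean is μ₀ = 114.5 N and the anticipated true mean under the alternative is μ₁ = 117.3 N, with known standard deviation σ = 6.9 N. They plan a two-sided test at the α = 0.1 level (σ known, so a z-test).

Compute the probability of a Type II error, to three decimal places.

Standardized effect: d = |μ₁ − μ₀| / σ = |117.3 − 114.5| / 6.9 = 0.4058
Noncentrality parameter: δ = d·√n = 0.4058 × √43 = 2.6610
Critical value for a two-sided test at α = 0.1: z_{α/2} = 1.645.
Power = Φ(δ − 1.645) + Φ(−δ − 1.645) = Φ(1.016) + Φ(-4.306) = 0.8452 + 0.0000 = 0.8452.
Type II error: β = 1 − power = 1 − 0.8452 = 0.1548.

β ≈ 0.155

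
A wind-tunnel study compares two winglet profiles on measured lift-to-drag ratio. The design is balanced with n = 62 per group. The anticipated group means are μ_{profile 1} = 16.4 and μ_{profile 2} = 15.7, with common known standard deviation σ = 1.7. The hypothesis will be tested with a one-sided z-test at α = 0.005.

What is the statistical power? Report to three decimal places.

Standardized effect: d = |μ_{profile 1} − μ_{profile 2}| / σ = |16.4 − 15.7| / 1.7 = 0.4118
Noncentrality parameter: δ = d·√(n/2) = 0.4118 × √(62/2) = 2.2926
One-sided α = 0.005 → critical value z_{0.005} = 2.576.
Power = Φ(δ − 2.576) = Φ(-0.283) = 0.3885.

Power ≈ 0.389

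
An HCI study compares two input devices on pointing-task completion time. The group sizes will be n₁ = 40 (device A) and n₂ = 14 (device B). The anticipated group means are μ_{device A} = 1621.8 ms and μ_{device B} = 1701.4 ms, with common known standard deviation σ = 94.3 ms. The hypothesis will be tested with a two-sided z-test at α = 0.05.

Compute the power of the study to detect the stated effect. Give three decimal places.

Power ≈ 0.776

Standardized effect: d = |μ_{device A} − μ_{device B}| / σ = |1621.8 − 1701.4| / 94.3 = 0.8441
Noncentrality parameter: δ = d / √(1/n₁ + 1/n₂) = 0.8441 / √(1/40 + 1/14) = 2.7183
Critical value for a two-sided test at α = 0.05: z_{α/2} = 1.960.
Power = Φ(δ − 1.960) + Φ(−δ − 1.960) = Φ(0.758) + Φ(-4.678) = 0.7759 + 0.0000 = 0.7759.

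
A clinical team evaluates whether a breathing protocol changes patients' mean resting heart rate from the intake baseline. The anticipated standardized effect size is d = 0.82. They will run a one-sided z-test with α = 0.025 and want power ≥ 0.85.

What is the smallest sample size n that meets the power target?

n = 14

For power 0.85 need Φ(δ − z_{0.025}) = 0.85, so δ = z_{0.025} + z_{0.15} = 1.960 + 1.036 = 2.996.
δ = d·√n ⇒ n = (δ/d)² = (2.996 / 0.82)² = 13.35.
Rounding up, n = 14.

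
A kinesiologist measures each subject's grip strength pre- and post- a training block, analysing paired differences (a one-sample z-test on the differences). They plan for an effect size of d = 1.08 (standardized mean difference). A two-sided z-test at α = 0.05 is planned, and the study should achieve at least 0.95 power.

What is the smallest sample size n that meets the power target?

For power 0.95 need Φ(δ − z_{0.025}) = 0.95, so δ = z_{0.025} + z_{0.05} = 1.960 + 1.645 = 3.605.
(The Φ(−δ − z_{α/2}) term is vanishingly small for δ > 0 and is dropped in the standard sample-size formula.)
δ = d·√n ⇒ n = (δ/d)² = (3.605 / 1.08)² = 11.14.
Round up to the next whole unit.

n = 12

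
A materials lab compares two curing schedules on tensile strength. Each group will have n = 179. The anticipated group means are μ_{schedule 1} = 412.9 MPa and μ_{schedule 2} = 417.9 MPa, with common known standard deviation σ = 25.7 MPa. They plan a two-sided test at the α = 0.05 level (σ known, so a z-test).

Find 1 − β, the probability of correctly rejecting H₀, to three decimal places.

Power ≈ 0.453

Standardized effect: d = |μ_{schedule 1} − μ_{schedule 2}| / σ = |412.9 − 417.9| / 25.7 = 0.1946
Noncentrality parameter: δ = d·√(n/2) = 0.1946 × √(179/2) = 1.8406
Critical value for a two-sided test at α = 0.05: z_{α/2} = 1.960.
Power = Φ(δ − 1.960) + Φ(−δ − 1.960) = Φ(-0.119) + Φ(-3.801) = 0.4525 + 0.0001 = 0.4525.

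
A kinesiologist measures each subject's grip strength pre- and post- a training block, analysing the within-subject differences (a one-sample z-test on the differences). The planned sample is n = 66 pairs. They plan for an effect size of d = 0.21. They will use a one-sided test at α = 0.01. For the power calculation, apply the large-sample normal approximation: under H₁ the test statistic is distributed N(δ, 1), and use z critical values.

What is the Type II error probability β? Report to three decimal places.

β ≈ 0.732

Noncentrality parameter: δ = d·√n = 0.21 × √66 = 1.7060
One-sided α = 0.01 → critical value z_{0.01} = 2.326.
Power = Φ(δ − 2.326) = Φ(-0.620) = 0.2675.
Type II error: β = 1 − power = 1 − 0.2675 = 0.7325.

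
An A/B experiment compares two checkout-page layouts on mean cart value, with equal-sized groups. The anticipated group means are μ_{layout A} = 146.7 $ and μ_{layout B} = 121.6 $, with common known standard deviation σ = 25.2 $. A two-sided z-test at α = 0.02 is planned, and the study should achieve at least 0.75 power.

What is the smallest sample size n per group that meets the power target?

Standardized effect: d = |μ_{layout A} − μ_{layout B}| / σ = |146.7 − 121.6| / 25.2 = 0.9960
Set Φ(δ − 2.326) = 0.75; then δ − 2.326 = Φ⁻¹(0.75) = 0.674, giving δ = 3.001.
(The Φ(−δ − z_{α/2}) term is vanishingly small for δ > 0 and is dropped in the standard sample-size formula.)
δ = d·√(n/2) ⇒ n = 2(δ/d)² = 2 × (3.001 / 0.9960)² = 18.15.
Round up to the next whole unit.

n = 19 per group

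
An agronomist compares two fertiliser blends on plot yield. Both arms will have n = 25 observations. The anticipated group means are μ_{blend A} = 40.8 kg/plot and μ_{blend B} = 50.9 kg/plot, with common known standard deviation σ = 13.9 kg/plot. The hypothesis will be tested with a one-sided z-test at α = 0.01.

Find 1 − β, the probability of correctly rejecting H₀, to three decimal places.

Standardized effect: d = |μ_{blend A} − μ_{blend B}| / σ = |40.8 − 50.9| / 13.9 = 0.7266
Noncentrality parameter: δ = d·√(n/2) = 0.7266 × √(25/2) = 2.5690
One-sided α = 0.01 → critical value z_{0.01} = 2.326.
Power = Φ(δ − 2.326) = Φ(0.243) = 0.5959.

Power ≈ 0.596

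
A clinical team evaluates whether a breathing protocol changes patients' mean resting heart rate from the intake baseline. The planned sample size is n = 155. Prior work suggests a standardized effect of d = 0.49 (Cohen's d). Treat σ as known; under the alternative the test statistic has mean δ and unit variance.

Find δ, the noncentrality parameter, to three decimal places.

δ = d·√n = 0.49 × √155 = 6.1005

δ ≈ 6.100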